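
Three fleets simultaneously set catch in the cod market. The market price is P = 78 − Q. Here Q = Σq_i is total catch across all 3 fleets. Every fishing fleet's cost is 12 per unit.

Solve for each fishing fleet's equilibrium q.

16.5

A representative fishing fleet's profit is π_i = q_i(78 − Q) − 12q_i, with Q = q_i + Σ_{j≠i} q_j.
First-order condition: 66 − 2q_i − Σ_{j≠i} q_j = 0.
In a symmetric equilibrium every fishing fleet chooses the same q, so Σ_{j≠i} q_j = 2q. The condition becomes 66 − 4q = 0, giving q = 66/4 = 16.5.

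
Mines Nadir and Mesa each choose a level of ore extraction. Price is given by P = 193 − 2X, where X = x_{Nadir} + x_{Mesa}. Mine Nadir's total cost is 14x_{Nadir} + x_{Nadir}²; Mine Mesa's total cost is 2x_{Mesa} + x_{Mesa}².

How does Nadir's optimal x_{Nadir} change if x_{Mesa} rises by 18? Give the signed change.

-6

Mine Nadir's profit: π = x_{Nadir}(193 − 2(x_{Nadir} + x_{Mesa})) − 14x_{Nadir} − x_{Nadir}².
∂π/∂x_{Nadir} = 179 − 6x_{Nadir} − 2x_{Mesa} = 0, so x_{Nadir} = 179/6 − (1/3)x_{Mesa}.
The reaction-function slope is −1/3, so an 18-unit rise in x_{Mesa} moves x_{Nadir} by −1/3 × 18 = −6. Nadir's best response falls — the actions are strategic substitutes.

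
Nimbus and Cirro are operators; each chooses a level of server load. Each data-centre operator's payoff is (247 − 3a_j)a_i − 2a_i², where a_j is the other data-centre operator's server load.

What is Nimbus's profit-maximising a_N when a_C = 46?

Nimbus's payoff is (247 − 3a_C)a_N − 2a_N².
∂π/∂a_N = 247 − 3a_C − 4a_N = 0, so a_N = 61.75 − 0.75a_C.
At a_C = 46: a_N = 61.75 − 0.75·46 = 27.25.

27.25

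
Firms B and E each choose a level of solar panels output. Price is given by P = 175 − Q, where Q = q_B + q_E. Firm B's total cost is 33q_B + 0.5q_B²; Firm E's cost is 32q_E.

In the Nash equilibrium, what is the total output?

85.6

Firm B's profit: π = q_B(175 − (q_B + q_E)) − 33q_B − 0.5q_B².
∂π/∂q_B = 142 − 3q_B − q_E = 0, so q_B = 142/3 − (1/3)q_E.
For E: ∂π/∂q_E = 143 − 2q_E − q_B = 0 ⇒ q_E = 71.5 − 0.5q_B.
Substituting the second reaction function into the first: q_B = 142/3 − (1/3)(71.5 − 0.5q_B), which gives (5/6)q_B = 23.5 ⇒ q_B = 28.2.
Then q_E = 71.5 − 0.5·28.2 = 57.4.
Total output: 28.2 + 57.4 = 85.6.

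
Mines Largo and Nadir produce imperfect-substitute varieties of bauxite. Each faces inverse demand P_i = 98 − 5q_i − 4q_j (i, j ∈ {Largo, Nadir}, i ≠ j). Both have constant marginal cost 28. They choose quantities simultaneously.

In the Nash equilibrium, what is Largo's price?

53

Mine Largo's profit: π = q_{Largo}(98 − 5q_{Largo} − 4q_{Nadir}) − 28q_{Largo}.
∂π/∂q_{Largo} = 70 − 10q_{Largo} − 4q_{Nadir} = 0 ⇒ q_{Largo} = 7 − 0.4q_{Nadir}.
The game is symmetric, so in equilibrium q_{Nadir} = q_{Largo}: the reaction function gives 1.4q_{Largo} = 7, hence q_{Largo} = 5.
P_{Largo} = 98 − 5·5 − 4·5 = 53.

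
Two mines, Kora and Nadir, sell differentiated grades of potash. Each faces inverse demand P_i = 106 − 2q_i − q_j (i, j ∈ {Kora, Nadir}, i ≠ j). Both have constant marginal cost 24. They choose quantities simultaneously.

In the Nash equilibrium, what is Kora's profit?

Mine Kora's profit: π = q_{Kora}(106 − 2q_{Kora} − q_{Nadir}) − 24q_{Kora}.
∂π/∂q_{Kora} = 82 − 4q_{Kora} − q_{Nadir} = 0 ⇒ q_{Kora} = 20.5 − 0.25q_{Nadir}.
By symmetry q_{Nadir} = q_{Kora}; substituting into the reaction function, 1.25q_{Kora} = 20.5 and q_{Kora} = 16.4.
P_{Kora} = 106 − 2·16.4 − 16.4 = 56.8.
Profit = (56.8 − 24)·16.4 = 537.92.

537.92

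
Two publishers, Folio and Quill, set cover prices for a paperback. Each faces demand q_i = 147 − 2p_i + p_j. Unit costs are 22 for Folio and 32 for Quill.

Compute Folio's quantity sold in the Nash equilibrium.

86

Folio's profit: π = (p_{Folio} − 22)(147 − 2p_{Folio} + p_{Quill}).
∂π/∂p_{Folio} = 191 − 4p_{Folio} + p_{Quill} = 0 ⇒ p_{Folio} = 47.75 + 0.25p_{Quill}.
Similarly p_{Quill} = 52.75 + 0.25p_{Folio}.
Solving the two reaction functions simultaneously: (1 − (0.25)(0.25))p_{Folio} = 47.75 + 0.25·52.75, so 0.9375p_{Folio} = 60.9375 and p_{Folio} = 65.
Then p_{Quill} = 52.75 + 0.25·65 = 69.
q_{Folio} = 147 − 2·65 + 69 = 86.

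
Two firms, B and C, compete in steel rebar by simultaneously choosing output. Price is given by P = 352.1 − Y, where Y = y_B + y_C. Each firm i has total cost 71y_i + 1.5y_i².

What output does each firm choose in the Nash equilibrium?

Firm B's profit: π = y_B(352.1 − (y_B + y_C)) − 71y_B − 1.5y_B².
∂π/∂y_B = 281.1 − 5y_B − y_C = 0, so y_B = 56.22 − 0.2y_C.
Setting y_B = y_C in the reaction function: y_B = 56.22 − 0.2y_B, so y_B = 56.22 / 1.2 = 46.85.

46.85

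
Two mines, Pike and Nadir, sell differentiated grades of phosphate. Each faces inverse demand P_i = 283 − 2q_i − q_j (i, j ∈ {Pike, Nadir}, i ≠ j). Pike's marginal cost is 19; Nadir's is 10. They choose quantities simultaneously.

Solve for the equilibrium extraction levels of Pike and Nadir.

Mine Pike's profit: π = q_{Pike}(283 − 2q_{Pike} − q_{Nadir}) − 19q_{Pike}.
∂π/∂q_{Pike} = 264 − 4q_{Pike} − q_{Nadir} = 0 ⇒ q_{Pike} = 66 − 0.25q_{Nadir}.
Similarly q_{Nadir} = 68.25 − 0.25q_{Pike}.
Plugging q_{Nadir} into Pike's best response: q_{Pike} = 66 − 0.25(68.25 − 0.25q_{Pike}) ⇒ 0.9375q_{Pike} = 48.9375, so q_{Pike} = 52.2.
Then q_{Nadir} = 68.25 − 0.25·52.2 = 55.2.

52.2, 55.2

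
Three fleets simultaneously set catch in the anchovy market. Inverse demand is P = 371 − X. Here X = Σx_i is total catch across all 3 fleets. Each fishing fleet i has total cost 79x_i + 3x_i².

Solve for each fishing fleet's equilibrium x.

29.2

A representative fishing fleet's profit is π_i = x_i(371 − X) − 79x_i − 3x_i², with X = x_i + Σ_{j≠i} x_j.
First-order condition: 292 − 8x_i − Σ_{j≠i} x_j = 0.
Imposing symmetry (x_j = x for all j) turns Σ_{j≠i} x_j into 2x, so 292 = 10x and x = 29.2.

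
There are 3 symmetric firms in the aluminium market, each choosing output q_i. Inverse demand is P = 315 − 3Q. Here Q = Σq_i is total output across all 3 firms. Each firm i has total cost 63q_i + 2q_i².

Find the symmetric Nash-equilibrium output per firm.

15.75

A representative firm's profit is π_i = q_i(315 − 3Q) − 63q_i − 2q_i², with Q = q_i + Σ_{j≠i} q_j.
First-order condition: 252 − 10q_i − 3Σ_{j≠i} q_j = 0.
In a symmetric equilibrium every firm chooses the same q, so Σ_{j≠i} q_j = 2q. The condition becomes 252 − 16q = 0, giving q = 252/16 = 15.75.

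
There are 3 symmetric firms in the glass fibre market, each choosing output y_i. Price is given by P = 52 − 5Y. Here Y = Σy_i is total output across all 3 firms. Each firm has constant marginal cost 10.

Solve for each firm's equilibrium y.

A representative firm's profit is π_i = y_i(52 − 5Y) − 10y_i, with Y = y_i + Σ_{j≠i} y_j.
First-order condition: 42 − 10y_i − 5Σ_{j≠i} y_j = 0.
With identical firms, set every y_j = y: then 42 − 10y − 10y = 0, i.e. y = 42/20 = 2.1.

2.1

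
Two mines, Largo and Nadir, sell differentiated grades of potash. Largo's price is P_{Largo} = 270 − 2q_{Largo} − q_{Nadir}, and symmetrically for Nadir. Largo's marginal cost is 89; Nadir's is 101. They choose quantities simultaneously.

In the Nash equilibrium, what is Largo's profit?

2738

Mine Largo's profit: π = q_{Largo}(270 − 2q_{Largo} − q_{Nadir}) − 89q_{Largo}.
∂π/∂q_{Largo} = 181 − 4q_{Largo} − q_{Nadir} = 0 ⇒ q_{Largo} = 45.25 − 0.25q_{Nadir}.
Similarly q_{Nadir} = 42.25 − 0.25q_{Largo}.
Solving the two reaction functions simultaneously: (1 − (−0.25)(−0.25))q_{Largo} = 45.25 − 0.25·42.25, so 0.9375q_{Largo} = 34.6875 and q_{Largo} = 37.
Then q_{Nadir} = 42.25 − 0.25·37 = 33.
P_{Largo} = 270 − 2·37 − 33 = 163.
Profit = (163 − 89)·37 = 2738.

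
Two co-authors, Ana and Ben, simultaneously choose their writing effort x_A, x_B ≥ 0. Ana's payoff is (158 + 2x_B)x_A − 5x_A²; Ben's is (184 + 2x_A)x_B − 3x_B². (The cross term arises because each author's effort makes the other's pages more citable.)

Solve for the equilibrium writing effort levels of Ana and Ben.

Expanding Ana's payoff: 158x_A + 2x_Bx_A − 5x_A².
∂π/∂x_A = 158 + 2x_B − 10x_A = 0, so x_A = 15.8 + 0.2x_B.
Likewise for Ben: x_B = 92/3 + (1/3)x_A.
Substituting the second reaction function into the first: x_A = 15.8 + 0.2(92/3 + (1/3)x_A), which gives (14/15)x_A = 329/15 ⇒ x_A = 23.5.
Then x_B = 92/3 + (1/3)·23.5 = 38.5.

23.5, 38.5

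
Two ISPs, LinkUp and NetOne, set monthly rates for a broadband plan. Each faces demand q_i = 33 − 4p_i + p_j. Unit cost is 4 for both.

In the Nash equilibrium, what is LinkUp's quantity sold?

LinkUp's profit: π = (p_{LinkUp} − 4)(33 − 4p_{LinkUp} + p_{NetOne}).
∂π/∂p_{LinkUp} = 49 − 8p_{LinkUp} + p_{NetOne} = 0 ⇒ p_{LinkUp} = 6.125 + 0.125p_{NetOne}.
By symmetry p_{NetOne} = p_{LinkUp}; substituting into the reaction function, 0.875p_{LinkUp} = 6.125 and p_{LinkUp} = 7.
q_{LinkUp} = 33 − 4·7 + 7 = 12.

12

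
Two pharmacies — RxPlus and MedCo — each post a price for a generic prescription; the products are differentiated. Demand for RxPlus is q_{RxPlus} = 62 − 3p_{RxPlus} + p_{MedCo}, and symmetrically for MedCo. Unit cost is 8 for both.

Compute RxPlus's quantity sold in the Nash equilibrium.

RxPlus's profit: π = (p_{RxPlus} − 8)(62 − 3p_{RxPlus} + p_{MedCo}).
∂π/∂p_{RxPlus} = 86 − 6p_{RxPlus} + p_{MedCo} = 0 ⇒ p_{RxPlus} = 43/3 + (1/6)p_{MedCo}.
Setting p_{RxPlus} = p_{MedCo} in the reaction function: p_{RxPlus} = 43/3 + (1/6)p_{RxPlus}, so p_{RxPlus} = (43/3) / (5/6) = 17.2.
q_{RxPlus} = 62 − 3·17.2 + 17.2 = 27.6.

27.6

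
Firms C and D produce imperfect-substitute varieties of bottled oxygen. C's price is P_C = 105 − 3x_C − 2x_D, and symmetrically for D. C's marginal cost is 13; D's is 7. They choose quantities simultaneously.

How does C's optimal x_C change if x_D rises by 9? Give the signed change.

Firm C's profit: π = x_C(105 − 3x_C − 2x_D) − 13x_C.
∂π/∂x_C = 92 − 6x_C − 2x_D = 0 ⇒ x_C = 46/3 − (1/3)x_D.
The reaction-function slope is −1/3, so a 9-unit rise in x_D moves x_C by −1/3 × 9 = −3. C's best response falls — the actions are strategic substitutes.

-3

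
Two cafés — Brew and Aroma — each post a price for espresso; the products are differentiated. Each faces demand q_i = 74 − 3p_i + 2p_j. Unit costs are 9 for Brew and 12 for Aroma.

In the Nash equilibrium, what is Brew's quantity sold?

50.4375

Brew's profit: π = (p_{Brew} − 9)(74 − 3p_{Brew} + 2p_{Aroma}).
∂π/∂p_{Brew} = 101 − 6p_{Brew} + 2p_{Aroma} = 0 ⇒ p_{Brew} = 101/6 + (1/3)p_{Aroma}.
Similarly p_{Aroma} = 55/3 + (1/3)p_{Brew}.
Plugging p_{Aroma} into Brew's best response: p_{Brew} = 101/6 + (1/3)(55/3 + (1/3)p_{Brew}) ⇒ (8/9)p_{Brew} = 413/18, so p_{Brew} = 25.8125.
Then p_{Aroma} = 55/3 + (1/3)·25.8125 = 26.9375.
q_{Brew} = 74 − 3·25.8125 + 2·26.9375 = 50.4375.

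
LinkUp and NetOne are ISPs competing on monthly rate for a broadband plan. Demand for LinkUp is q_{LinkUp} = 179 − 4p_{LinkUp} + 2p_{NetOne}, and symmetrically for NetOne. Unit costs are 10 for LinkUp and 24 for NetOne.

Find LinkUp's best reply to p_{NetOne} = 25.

LinkUp's profit: π = (p_{LinkUp} − 10)(179 − 4p_{LinkUp} + 2p_{NetOne}).
∂π/∂p_{LinkUp} = 219 − 8p_{LinkUp} + 2p_{NetOne} = 0 ⇒ p_{LinkUp} = 27.375 + 0.25p_{NetOne}.
At p_{NetOne} = 25: p_{LinkUp} = 27.375 + 0.25·25 = 33.625.

33.625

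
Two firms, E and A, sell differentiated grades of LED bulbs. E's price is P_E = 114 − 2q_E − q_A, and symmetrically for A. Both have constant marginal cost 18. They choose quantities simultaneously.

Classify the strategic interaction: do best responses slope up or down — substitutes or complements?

Firm E's profit: π = q_E(114 − 2q_E − q_A) − 18q_E.
∂π/∂q_E = 96 − 4q_E − q_A = 0 ⇒ q_E = 24 − 0.25q_A.
The best-response slope dq_E/dq_A = −0.25 < 0: the reaction function is downward-sloping, so the choices are strategic substitutes.

strategic substitutes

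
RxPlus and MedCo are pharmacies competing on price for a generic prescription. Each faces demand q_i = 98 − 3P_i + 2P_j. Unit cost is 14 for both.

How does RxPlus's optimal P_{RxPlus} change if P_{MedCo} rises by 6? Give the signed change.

RxPlus's profit: π = (P_{RxPlus} − 14)(98 − 3P_{RxPlus} + 2P_{MedCo}).
∂π/∂P_{RxPlus} = 140 − 6P_{RxPlus} + 2P_{MedCo} = 0 ⇒ P_{RxPlus} = 70/3 + (1/3)P_{MedCo}.
The reaction-function slope is 1/3, so a 6-unit rise in P_{MedCo} moves P_{RxPlus} by 1/3 × 6 = 2. RxPlus's best response rises — the actions are strategic complements.

2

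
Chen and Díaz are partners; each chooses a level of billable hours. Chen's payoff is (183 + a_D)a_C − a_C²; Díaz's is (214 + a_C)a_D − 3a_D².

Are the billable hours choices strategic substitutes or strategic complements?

strategic complements

Expanding Chen's payoff: 183a_C + a_Da_C − a_C².
∂π/∂a_C = 183 + a_D − 2a_C = 0, so a_C = 91.5 + 0.5a_D.
The best-response slope da_C/da_D = 0.5 > 0: the reaction function is upward-sloping, so the choices are strategic complements.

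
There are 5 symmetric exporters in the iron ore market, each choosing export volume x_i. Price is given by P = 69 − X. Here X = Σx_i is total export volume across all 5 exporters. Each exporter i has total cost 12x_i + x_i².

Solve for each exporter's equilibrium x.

A representative exporter's profit is π_i = x_i(69 − X) − 12x_i − x_i², with X = x_i + Σ_{j≠i} x_j.
First-order condition: 57 − 4x_i − Σ_{j≠i} x_j = 0.
With identical exporters, set every x_j = x: then 57 − 4x − 4x = 0, i.e. x = 57/8 = 7.125.

7.125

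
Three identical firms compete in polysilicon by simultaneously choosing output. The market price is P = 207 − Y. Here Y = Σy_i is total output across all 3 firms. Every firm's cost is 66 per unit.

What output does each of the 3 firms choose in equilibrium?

35.25

A representative firm's profit is π_i = y_i(207 − Y) − 66y_i, with Y = y_i + Σ_{j≠i} y_j.
First-order condition: 141 − 2y_i − Σ_{j≠i} y_j = 0.
With identical firms, set every y_j = y: then 141 − 2y − 2y = 0, i.e. y = 141/4 = 35.25.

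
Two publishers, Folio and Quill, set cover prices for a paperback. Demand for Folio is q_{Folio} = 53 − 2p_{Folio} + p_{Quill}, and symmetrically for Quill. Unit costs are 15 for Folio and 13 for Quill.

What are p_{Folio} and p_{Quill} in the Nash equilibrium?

27.4, 26.6

Folio's profit: π = (p_{Folio} − 15)(53 − 2p_{Folio} + p_{Quill}).
∂π/∂p_{Folio} = 83 − 4p_{Folio} + p_{Quill} = 0 ⇒ p_{Folio} = 20.75 + 0.25p_{Quill}.
Similarly p_{Quill} = 19.75 + 0.25p_{Folio}.
Substituting the second reaction function into the first: p_{Folio} = 20.75 + 0.25(19.75 + 0.25p_{Folio}), which gives 0.9375p_{Folio} = 25.6875 ⇒ p_{Folio} = 27.4.
Then p_{Quill} = 19.75 + 0.25·27.4 = 26.6.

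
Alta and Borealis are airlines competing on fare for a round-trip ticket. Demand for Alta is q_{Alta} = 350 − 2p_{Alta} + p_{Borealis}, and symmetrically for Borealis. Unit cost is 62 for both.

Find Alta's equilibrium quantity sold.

Alta's profit: π = (p_{Alta} − 62)(350 − 2p_{Alta} + p_{Borealis}).
∂π/∂p_{Alta} = 474 − 4p_{Alta} + p_{Borealis} = 0 ⇒ p_{Alta} = 118.5 + 0.25p_{Borealis}.
The game is symmetric, so in equilibrium p_{Borealis} = p_{Alta}: the reaction function gives 0.75p_{Alta} = 118.5, hence p_{Alta} = 158.
q_{Alta} = 350 − 2·158 + 158 = 192.

192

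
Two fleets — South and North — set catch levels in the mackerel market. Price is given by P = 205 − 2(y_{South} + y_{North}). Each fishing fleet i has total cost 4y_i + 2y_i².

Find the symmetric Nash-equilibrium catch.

20.1

Fishing fleet South's profit: π = y_{South}(205 − 2(y_{South} + y_{North})) − 4y_{South} − 2y_{South}².
∂π/∂y_{South} = 201 − 8y_{South} − 2y_{North} = 0, so y_{South} = 25.125 − 0.25y_{North}.
By symmetry y_{North} = y_{South}; substituting into the reaction function, 1.25y_{South} = 25.125 and y_{South} = 20.1.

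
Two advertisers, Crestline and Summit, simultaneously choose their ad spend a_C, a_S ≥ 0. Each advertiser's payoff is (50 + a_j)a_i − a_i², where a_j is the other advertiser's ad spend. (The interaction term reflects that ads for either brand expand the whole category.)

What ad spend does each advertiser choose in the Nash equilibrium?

50

Crestline's payoff is (50 + a_S)a_C − a_C².
∂π/∂a_C = 50 + a_S − 2a_C = 0, so a_C = 25 + 0.5a_S.
Setting a_C = a_S in the reaction function: a_C = 25 + 0.5a_C, so a_C = 25 / 0.5 = 50.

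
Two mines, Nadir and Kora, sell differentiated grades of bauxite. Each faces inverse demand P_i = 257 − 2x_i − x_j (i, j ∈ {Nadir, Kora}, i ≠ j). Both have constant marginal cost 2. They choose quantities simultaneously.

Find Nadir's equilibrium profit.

5202

Mine Nadir's profit: π = x_{Nadir}(257 − 2x_{Nadir} − x_{Kora}) − 2x_{Nadir}.
∂π/∂x_{Nadir} = 255 − 4x_{Nadir} − x_{Kora} = 0 ⇒ x_{Nadir} = 63.75 − 0.25x_{Kora}.
By symmetry x_{Kora} = x_{Nadir}; substituting into the reaction function, 1.25x_{Nadir} = 63.75 and x_{Nadir} = 51.
P_{Nadir} = 257 − 2·51 − 51 = 104.
Profit = (104 − 2)·51 = 5202.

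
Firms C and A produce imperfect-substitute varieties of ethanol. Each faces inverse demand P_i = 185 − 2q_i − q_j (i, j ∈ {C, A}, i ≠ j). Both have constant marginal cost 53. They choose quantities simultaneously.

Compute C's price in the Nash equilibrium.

105.8

Firm C's profit: π = q_C(185 − 2q_C − q_A) − 53q_C.
∂π/∂q_C = 132 − 4q_C − q_A = 0 ⇒ q_C = 33 − 0.25q_A.
Setting q_C = q_A in the reaction function: q_C = 33 − 0.25q_C, so q_C = 33 / 1.25 = 26.4.
P_C = 185 − 2·26.4 − 26.4 = 105.8.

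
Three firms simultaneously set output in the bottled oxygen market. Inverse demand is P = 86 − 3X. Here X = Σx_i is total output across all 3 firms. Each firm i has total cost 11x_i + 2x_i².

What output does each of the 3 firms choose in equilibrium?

A representative firm's profit is π_i = x_i(86 − 3X) − 11x_i − 2x_i², with X = x_i + Σ_{j≠i} x_j.
First-order condition: 75 − 10x_i − 3Σ_{j≠i} x_j = 0.
Imposing symmetry (x_j = x for all j) turns Σ_{j≠i} x_j into 2x, so 75 = 16x and x = 4.6875.

4.6875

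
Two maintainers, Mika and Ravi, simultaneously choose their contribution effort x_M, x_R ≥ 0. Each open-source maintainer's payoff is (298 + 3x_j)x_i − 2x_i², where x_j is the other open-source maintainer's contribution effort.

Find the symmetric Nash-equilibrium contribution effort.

Mika's payoff is (298 + 3x_R)x_M − 2x_M².
∂π/∂x_M = 298 + 3x_R − 4x_M = 0, so x_M = 74.5 + 0.75x_R.
The game is symmetric, so in equilibrium x_R = x_M: the reaction function gives 0.25x_M = 74.5, hence x_M = 298.

298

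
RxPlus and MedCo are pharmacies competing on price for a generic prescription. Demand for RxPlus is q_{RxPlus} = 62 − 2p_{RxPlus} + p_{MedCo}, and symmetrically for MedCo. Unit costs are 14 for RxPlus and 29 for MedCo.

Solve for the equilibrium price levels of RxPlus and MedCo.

RxPlus's profit: π = (p_{RxPlus} − 14)(62 − 2p_{RxPlus} + p_{MedCo}).
∂π/∂p_{RxPlus} = 90 − 4p_{RxPlus} + p_{MedCo} = 0 ⇒ p_{RxPlus} = 22.5 + 0.25p_{MedCo}.
Similarly p_{MedCo} = 30 + 0.25p_{RxPlus}.
Substituting the second reaction function into the first: p_{RxPlus} = 22.5 + 0.25(30 + 0.25p_{RxPlus}), which gives 0.9375p_{RxPlus} = 30 ⇒ p_{RxPlus} = 32.
Then p_{MedCo} = 30 + 0.25·32 = 38.

32, 38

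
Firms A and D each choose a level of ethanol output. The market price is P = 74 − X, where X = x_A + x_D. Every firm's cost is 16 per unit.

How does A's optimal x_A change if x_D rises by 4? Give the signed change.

-2

Firm A's profit: π = x_A(74 − (x_A + x_D)) − 16x_A.
∂π/∂x_A = 58 − 2x_A − x_D = 0, so x_A = 29 − 0.5x_D.
The reaction-function slope is −0.5, so a 4-unit rise in x_D moves x_A by −0.5 × 4 = −2. A's best response falls — the actions are strategic substitutes.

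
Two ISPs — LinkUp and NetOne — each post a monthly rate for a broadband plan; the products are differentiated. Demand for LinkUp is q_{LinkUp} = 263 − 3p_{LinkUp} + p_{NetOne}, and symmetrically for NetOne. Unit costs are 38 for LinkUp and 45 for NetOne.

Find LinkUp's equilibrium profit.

LinkUp's profit: π = (p_{LinkUp} − 38)(263 − 3p_{LinkUp} + p_{NetOne}).
∂π/∂p_{LinkUp} = 377 − 6p_{LinkUp} + p_{NetOne} = 0 ⇒ p_{LinkUp} = 377/6 + (1/6)p_{NetOne}.
Similarly p_{NetOne} = 199/3 + (1/6)p_{LinkUp}.
Solving the two reaction functions simultaneously: (1 − (1/6)(1/6))p_{LinkUp} = 377/6 + (1/6)·(199/3), so (35/36)p_{LinkUp} = 665/9 and p_{LinkUp} = 76.
Then p_{NetOne} = 199/3 + (1/6)·76 = 79.
q_{LinkUp} = 263 − 3·76 + 79 = 114.
Profit = (76 − 38)·114 = 4332.

4332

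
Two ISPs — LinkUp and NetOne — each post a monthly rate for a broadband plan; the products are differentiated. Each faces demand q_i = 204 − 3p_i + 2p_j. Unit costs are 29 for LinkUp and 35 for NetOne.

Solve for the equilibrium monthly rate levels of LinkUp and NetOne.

73.875, 76.125

LinkUp's profit: π = (p_{LinkUp} − 29)(204 − 3p_{LinkUp} + 2p_{NetOne}).
∂π/∂p_{LinkUp} = 291 − 6p_{LinkUp} + 2p_{NetOne} = 0 ⇒ p_{LinkUp} = 48.5 + (1/3)p_{NetOne}.
Similarly p_{NetOne} = 51.5 + (1/3)p_{LinkUp}.
Plugging p_{NetOne} into LinkUp's best response: p_{LinkUp} = 48.5 + (1/3)(51.5 + (1/3)p_{LinkUp}) ⇒ (8/9)p_{LinkUp} = 197/3, so p_{LinkUp} = 73.875.
Then p_{NetOne} = 51.5 + (1/3)·73.875 = 76.125.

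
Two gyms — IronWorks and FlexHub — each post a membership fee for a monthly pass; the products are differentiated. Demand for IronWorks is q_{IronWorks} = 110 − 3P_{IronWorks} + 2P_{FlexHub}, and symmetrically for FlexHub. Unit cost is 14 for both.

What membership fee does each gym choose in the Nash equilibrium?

38

IronWorks's profit: π = (P_{IronWorks} − 14)(110 − 3P_{IronWorks} + 2P_{FlexHub}).
∂π/∂P_{IronWorks} = 152 − 6P_{IronWorks} + 2P_{FlexHub} = 0 ⇒ P_{IronWorks} = 76/3 + (1/3)P_{FlexHub}.
By symmetry P_{FlexHub} = P_{IronWorks}; substituting into the reaction function, (2/3)P_{IronWorks} = 76/3 and P_{IronWorks} = 38.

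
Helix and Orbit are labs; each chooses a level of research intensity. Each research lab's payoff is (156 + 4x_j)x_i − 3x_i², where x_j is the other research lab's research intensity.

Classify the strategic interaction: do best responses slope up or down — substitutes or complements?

Helix's payoff is (156 + 4x_O)x_H − 3x_H².
∂π/∂x_H = 156 + 4x_O − 6x_H = 0, so x_H = 26 + (2/3)x_O.
The best-response slope dx_H/dx_O = 2/3 > 0: the reaction function is upward-sloping, so the choices are strategic complements.

strategic complements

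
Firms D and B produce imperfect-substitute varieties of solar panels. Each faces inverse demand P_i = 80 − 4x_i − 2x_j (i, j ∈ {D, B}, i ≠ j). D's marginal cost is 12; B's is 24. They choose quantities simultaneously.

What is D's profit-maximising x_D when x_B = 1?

Firm D's profit: π = x_D(80 − 4x_D − 2x_B) − 12x_D.
∂π/∂x_D = 68 − 8x_D − 2x_B = 0 ⇒ x_D = 8.5 − 0.25x_B.
At x_B = 1: x_D = 8.5 − 0.25·1 = 8.25.

8.25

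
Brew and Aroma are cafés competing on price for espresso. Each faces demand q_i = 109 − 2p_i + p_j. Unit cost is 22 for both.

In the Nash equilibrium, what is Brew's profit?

Brew's profit: π = (p_{Brew} − 22)(109 − 2p_{Brew} + p_{Aroma}).
∂π/∂p_{Brew} = 153 − 4p_{Brew} + p_{Aroma} = 0 ⇒ p_{Brew} = 38.25 + 0.25p_{Aroma}.
The game is symmetric, so in equilibrium p_{Aroma} = p_{Brew}: the reaction function gives 0.75p_{Brew} = 38.25, hence p_{Brew} = 51.
q_{Brew} = 109 − 2·51 + 51 = 58.
Profit = (51 − 22)·58 = 1682.

1682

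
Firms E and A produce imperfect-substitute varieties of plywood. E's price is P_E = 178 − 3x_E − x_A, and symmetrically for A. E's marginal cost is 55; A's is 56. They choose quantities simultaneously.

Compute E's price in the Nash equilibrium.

107.8

Firm E's profit: π = x_E(178 − 3x_E − x_A) − 55x_E.
∂π/∂x_E = 123 − 6x_E − x_A = 0 ⇒ x_E = 20.5 − (1/6)x_A.
Similarly x_A = 61/3 − (1/6)x_E.
Plugging x_A into E's best response: x_E = 20.5 − (1/6)(61/3 − (1/6)x_E) ⇒ (35/36)x_E = 154/9, so x_E = 17.6.
Then x_A = 61/3 − (1/6)·17.6 = 17.4.
P_E = 178 − 3·17.6 − 17.4 = 107.8.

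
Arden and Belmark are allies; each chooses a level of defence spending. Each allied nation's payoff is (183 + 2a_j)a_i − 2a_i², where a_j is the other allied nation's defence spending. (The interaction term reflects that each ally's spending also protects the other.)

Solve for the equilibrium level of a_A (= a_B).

Arden's payoff is (183 + 2a_B)a_A − 2a_A².
∂π/∂a_A = 183 + 2a_B − 4a_A = 0, so a_A = 45.75 + 0.5a_B.
Setting a_A = a_B in the reaction function: a_A = 45.75 + 0.5a_A, so a_A = 45.75 / 0.5 = 91.5.

91.5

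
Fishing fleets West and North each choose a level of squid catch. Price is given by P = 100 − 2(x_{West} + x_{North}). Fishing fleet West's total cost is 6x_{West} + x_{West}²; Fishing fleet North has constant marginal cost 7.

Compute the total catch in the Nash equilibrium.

Fishing fleet West's profit: π = x_{West}(100 − 2(x_{West} + x_{North})) − 6x_{West} − x_{West}².
∂π/∂x_{West} = 94 − 6x_{West} − 2x_{North} = 0, so x_{West} = 47/3 − (1/3)x_{North}.
For North: ∂π/∂x_{North} = 93 − 4x_{North} − 2x_{West} = 0 ⇒ x_{North} = 23.25 − 0.5x_{West}.
Substituting the second reaction function into the first: x_{West} = 47/3 − (1/3)(23.25 − 0.5x_{West}), which gives (5/6)x_{West} = 95/12 ⇒ x_{West} = 9.5.
Then x_{North} = 23.25 − 0.5·9.5 = 18.5.
Total catch: 9.5 + 18.5 = 28.

28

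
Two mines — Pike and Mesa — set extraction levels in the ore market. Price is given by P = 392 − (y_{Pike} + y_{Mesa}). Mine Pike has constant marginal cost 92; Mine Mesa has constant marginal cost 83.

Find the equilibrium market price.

Mine Pike's profit: π = y_{Pike}(392 − (y_{Pike} + y_{Mesa})) − 92y_{Pike}.
∂π/∂y_{Pike} = 300 − 2y_{Pike} − y_{Mesa} = 0, so y_{Pike} = 150 − 0.5y_{Mesa}.
By the same steps for Mesa: y_{Mesa} = 154.5 − 0.5y_{Pike}.
Plugging y_{Mesa} into Pike's best response: y_{Pike} = 150 − 0.5(154.5 − 0.5y_{Pike}) ⇒ 0.75y_{Pike} = 72.75, so y_{Pike} = 97.
Then y_{Mesa} = 154.5 − 0.5·97 = 106.
Equilibrium price: P = 392 − 203 = 189.

189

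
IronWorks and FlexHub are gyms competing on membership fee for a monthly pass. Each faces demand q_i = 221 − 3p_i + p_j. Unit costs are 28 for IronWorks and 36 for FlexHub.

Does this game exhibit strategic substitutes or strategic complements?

strategic complements

IronWorks's profit: π = (p_{IronWorks} − 28)(221 − 3p_{IronWorks} + p_{FlexHub}).
∂π/∂p_{IronWorks} = 305 − 6p_{IronWorks} + p_{FlexHub} = 0 ⇒ p_{IronWorks} = 305/6 + (1/6)p_{FlexHub}.
The best-response slope dp_{IronWorks}/dp_{FlexHub} = 1/6 > 0: the reaction function is upward-sloping, so the choices are strategic complements.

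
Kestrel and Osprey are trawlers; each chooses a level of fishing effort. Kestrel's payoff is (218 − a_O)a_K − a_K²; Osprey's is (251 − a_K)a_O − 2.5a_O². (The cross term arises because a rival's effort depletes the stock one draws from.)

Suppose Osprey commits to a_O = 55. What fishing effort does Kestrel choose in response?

Expanding Kestrel's payoff: 218a_K − a_Oa_K − a_K².
∂π/∂a_K = 218 − a_O − 2a_K = 0, so a_K = 109 − 0.5a_O.
At a_O = 55: a_K = 109 − 0.5·55 = 81.5.

81.5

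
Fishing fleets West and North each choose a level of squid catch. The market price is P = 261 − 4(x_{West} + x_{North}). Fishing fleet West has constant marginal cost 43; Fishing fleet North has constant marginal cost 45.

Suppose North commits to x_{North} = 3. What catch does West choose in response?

25.75

Fishing fleet West's profit: π = x_{West}(261 − 4(x_{West} + x_{North})) − 43x_{West}.
∂π/∂x_{West} = 218 − 8x_{West} − 4x_{North} = 0, so x_{West} = 27.25 − 0.5x_{North}.
At x_{North} = 3: x_{West} = 27.25 − 0.5·3 = 25.75.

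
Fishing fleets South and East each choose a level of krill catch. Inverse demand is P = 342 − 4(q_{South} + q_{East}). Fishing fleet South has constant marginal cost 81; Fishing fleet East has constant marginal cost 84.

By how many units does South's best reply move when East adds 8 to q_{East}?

-4

Fishing fleet South's profit: π = q_{South}(342 − 4(q_{South} + q_{East})) − 81q_{South}.
∂π/∂q_{South} = 261 − 8q_{South} − 4q_{East} = 0, so q_{South} = 32.625 − 0.5q_{East}.
The reaction-function slope is −0.5, so an 8-unit rise in q_{East} moves q_{South} by −0.5 × 8 = −4. South's best response falls — the actions are strategic substitutes.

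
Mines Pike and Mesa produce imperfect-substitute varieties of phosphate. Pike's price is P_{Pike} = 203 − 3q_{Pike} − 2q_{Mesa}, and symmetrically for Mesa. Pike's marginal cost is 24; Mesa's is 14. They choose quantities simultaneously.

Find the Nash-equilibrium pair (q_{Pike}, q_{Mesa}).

21.75, 24.25

Mine Pike's profit: π = q_{Pike}(203 − 3q_{Pike} − 2q_{Mesa}) − 24q_{Pike}.
∂π/∂q_{Pike} = 179 − 6q_{Pike} − 2q_{Mesa} = 0 ⇒ q_{Pike} = 179/6 − (1/3)q_{Mesa}.
Similarly q_{Mesa} = 31.5 − (1/3)q_{Pike}.
Plugging q_{Mesa} into Pike's best response: q_{Pike} = 179/6 − (1/3)(31.5 − (1/3)q_{Pike}) ⇒ (8/9)q_{Pike} = 58/3, so q_{Pike} = 21.75.
Then q_{Mesa} = 31.5 − (1/3)·21.75 = 24.25.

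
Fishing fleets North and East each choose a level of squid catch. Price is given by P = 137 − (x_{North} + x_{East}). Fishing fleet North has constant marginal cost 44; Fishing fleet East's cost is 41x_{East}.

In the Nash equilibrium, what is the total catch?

Fishing fleet North's profit: π = x_{North}(137 − (x_{North} + x_{East})) − 44x_{North}.
∂π/∂x_{North} = 93 − 2x_{North} − x_{East} = 0, so x_{North} = 46.5 − 0.5x_{East}.
By the same steps for East: x_{East} = 48 − 0.5x_{North}.
Substituting the second reaction function into the first: x_{North} = 46.5 − 0.5(48 − 0.5x_{North}), which gives 0.75x_{North} = 22.5 ⇒ x_{North} = 30.
Then x_{East} = 48 − 0.5·30 = 33.
Total catch: 30 + 33 = 63.

63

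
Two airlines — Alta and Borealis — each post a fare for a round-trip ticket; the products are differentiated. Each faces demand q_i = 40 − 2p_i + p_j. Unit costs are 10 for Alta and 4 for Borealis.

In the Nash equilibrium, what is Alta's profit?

169.28

Alta's profit: π = (p_{Alta} − 10)(40 − 2p_{Alta} + p_{Borealis}).
∂π/∂p_{Alta} = 60 − 4p_{Alta} + p_{Borealis} = 0 ⇒ p_{Alta} = 15 + 0.25p_{Borealis}.
Similarly p_{Borealis} = 12 + 0.25p_{Alta}.
Solving the two reaction functions simultaneously: (1 − (0.25)(0.25))p_{Alta} = 15 + 0.25·12, so 0.9375p_{Alta} = 18 and p_{Alta} = 19.2.
Then p_{Borealis} = 12 + 0.25·19.2 = 16.8.
q_{Alta} = 40 − 2·19.2 + 16.8 = 18.4.
Profit = (19.2 − 10)·18.4 = 169.28.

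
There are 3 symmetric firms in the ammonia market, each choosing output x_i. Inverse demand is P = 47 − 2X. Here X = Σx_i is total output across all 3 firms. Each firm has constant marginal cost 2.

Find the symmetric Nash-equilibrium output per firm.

5.625

A representative firm's profit is π_i = x_i(47 − 2X) − 2x_i, with X = x_i + Σ_{j≠i} x_j.
First-order condition: 45 − 4x_i − 2Σ_{j≠i} x_j = 0.
In a symmetric equilibrium every firm chooses the same x, so Σ_{j≠i} x_j = 2x. The condition becomes 45 − 8x = 0, giving x = 45/8 = 5.625.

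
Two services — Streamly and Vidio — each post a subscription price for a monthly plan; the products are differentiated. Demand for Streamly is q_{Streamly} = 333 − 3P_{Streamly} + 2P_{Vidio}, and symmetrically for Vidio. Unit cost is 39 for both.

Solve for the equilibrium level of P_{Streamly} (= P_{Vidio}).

112.5

Streamly's profit: π = (P_{Streamly} − 39)(333 − 3P_{Streamly} + 2P_{Vidio}).
∂π/∂P_{Streamly} = 450 − 6P_{Streamly} + 2P_{Vidio} = 0 ⇒ P_{Streamly} = 75 + (1/3)P_{Vidio}.
The game is symmetric, so in equilibrium P_{Vidio} = P_{Streamly}: the reaction function gives (2/3)P_{Streamly} = 75, hence P_{Streamly} = 112.5.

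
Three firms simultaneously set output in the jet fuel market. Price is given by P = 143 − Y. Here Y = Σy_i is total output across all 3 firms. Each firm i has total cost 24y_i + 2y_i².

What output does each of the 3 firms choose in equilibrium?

14.875

A representative firm's profit is π_i = y_i(143 − Y) − 24y_i − 2y_i², with Y = y_i + Σ_{j≠i} y_j.
First-order condition: 119 − 6y_i − Σ_{j≠i} y_j = 0.
In a symmetric equilibrium every firm chooses the same y, so Σ_{j≠i} y_j = 2y. The condition becomes 119 − 8y = 0, giving y = 119/8 = 14.875.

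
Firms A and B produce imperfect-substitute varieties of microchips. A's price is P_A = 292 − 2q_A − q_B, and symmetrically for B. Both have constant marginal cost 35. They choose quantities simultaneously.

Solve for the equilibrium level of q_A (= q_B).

51.4

Firm A's profit: π = q_A(292 − 2q_A − q_B) − 35q_A.
∂π/∂q_A = 257 − 4q_A − q_B = 0 ⇒ q_A = 64.25 − 0.25q_B.
By symmetry q_B = q_A; substituting into the reaction function, 1.25q_A = 64.25 and q_A = 51.4.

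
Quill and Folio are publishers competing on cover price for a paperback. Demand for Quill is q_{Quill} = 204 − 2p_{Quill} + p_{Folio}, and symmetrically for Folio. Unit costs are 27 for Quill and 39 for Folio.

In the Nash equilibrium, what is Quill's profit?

Quill's profit: π = (p_{Quill} − 27)(204 − 2p_{Quill} + p_{Folio}).
∂π/∂p_{Quill} = 258 − 4p_{Quill} + p_{Folio} = 0 ⇒ p_{Quill} = 64.5 + 0.25p_{Folio}.
Similarly p_{Folio} = 70.5 + 0.25p_{Quill}.
Plugging p_{Folio} into Quill's best response: p_{Quill} = 64.5 + 0.25(70.5 + 0.25p_{Quill}) ⇒ 0.9375p_{Quill} = 82.125, so p_{Quill} = 87.6.
Then p_{Folio} = 70.5 + 0.25·87.6 = 92.4.
q_{Quill} = 204 − 2·87.6 + 92.4 = 121.2.
Profit = (87.6 − 27)·121.2 = 7344.72.

7344.72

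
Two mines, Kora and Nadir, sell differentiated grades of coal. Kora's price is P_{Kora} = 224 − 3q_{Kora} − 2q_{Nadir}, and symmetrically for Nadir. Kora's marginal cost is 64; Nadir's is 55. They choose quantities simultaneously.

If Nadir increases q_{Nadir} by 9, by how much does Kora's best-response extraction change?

Mine Kora's profit: π = q_{Kora}(224 − 3q_{Kora} − 2q_{Nadir}) − 64q_{Kora}.
∂π/∂q_{Kora} = 160 − 6q_{Kora} − 2q_{Nadir} = 0 ⇒ q_{Kora} = 80/3 − (1/3)q_{Nadir}.
The reaction-function slope is −1/3, so a 9-unit rise in q_{Nadir} moves q_{Kora} by −1/3 × 9 = −3. Kora's best response falls — the actions are strategic substitutes.

-3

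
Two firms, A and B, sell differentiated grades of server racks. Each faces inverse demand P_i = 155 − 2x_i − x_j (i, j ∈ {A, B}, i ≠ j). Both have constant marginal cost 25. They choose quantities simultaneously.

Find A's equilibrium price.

Firm A's profit: π = x_A(155 − 2x_A − x_B) − 25x_A.
∂π/∂x_A = 130 − 4x_A − x_B = 0 ⇒ x_A = 32.5 − 0.25x_B.
By symmetry x_B = x_A; substituting into the reaction function, 1.25x_A = 32.5 and x_A = 26.
P_A = 155 − 2·26 − 26 = 77.

77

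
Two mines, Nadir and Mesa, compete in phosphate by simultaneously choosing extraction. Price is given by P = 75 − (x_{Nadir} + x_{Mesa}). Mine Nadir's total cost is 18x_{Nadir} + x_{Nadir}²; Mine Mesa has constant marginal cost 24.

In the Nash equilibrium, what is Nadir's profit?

Mine Nadir's profit: π = x_{Nadir}(75 − (x_{Nadir} + x_{Mesa})) − 18x_{Nadir} − x_{Nadir}².
∂π/∂x_{Nadir} = 57 − 4x_{Nadir} − x_{Mesa} = 0, so x_{Nadir} = 14.25 − 0.25x_{Mesa}.
For Mesa: ∂π/∂x_{Mesa} = 51 − 2x_{Mesa} − x_{Nadir} = 0 ⇒ x_{Mesa} = 25.5 − 0.5x_{Nadir}.
Substituting the second reaction function into the first: x_{Nadir} = 14.25 − 0.25(25.5 − 0.5x_{Nadir}), which gives 0.875x_{Nadir} = 7.875 ⇒ x_{Nadir} = 9.
Then x_{Mesa} = 25.5 − 0.5·9 = 21.
Price P = 75 − 30 = 45.
Nadir's profit: (45 − 18)·9 − (9)² = 162.

162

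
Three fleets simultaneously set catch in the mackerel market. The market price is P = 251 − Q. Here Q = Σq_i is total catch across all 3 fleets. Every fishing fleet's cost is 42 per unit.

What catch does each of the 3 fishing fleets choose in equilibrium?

A representative fishing fleet's profit is π_i = q_i(251 − Q) − 42q_i, with Q = q_i + Σ_{j≠i} q_j.
First-order condition: 209 − 2q_i − Σ_{j≠i} q_j = 0.
With identical fishing fleets, set every q_j = q: then 209 − 2q − 2q = 0, i.e. q = 209/4 = 52.25.

52.25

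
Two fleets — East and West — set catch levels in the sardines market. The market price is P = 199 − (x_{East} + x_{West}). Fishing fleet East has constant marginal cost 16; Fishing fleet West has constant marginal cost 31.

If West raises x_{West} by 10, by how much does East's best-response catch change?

Fishing fleet East's profit: π = x_{East}(199 − (x_{East} + x_{West})) − 16x_{East}.
∂π/∂x_{East} = 183 − 2x_{East} − x_{West} = 0, so x_{East} = 91.5 − 0.5x_{West}.
The reaction-function slope is −0.5, so a 10-unit rise in x_{West} moves x_{East} by −0.5 × 10 = −5. East's best response falls — the actions are strategic substitutes.

-5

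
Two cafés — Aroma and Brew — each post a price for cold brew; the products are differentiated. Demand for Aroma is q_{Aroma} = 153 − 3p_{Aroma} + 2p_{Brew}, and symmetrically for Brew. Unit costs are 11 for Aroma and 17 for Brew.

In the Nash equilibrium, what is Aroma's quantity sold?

109.875

Aroma's profit: π = (p_{Aroma} − 11)(153 − 3p_{Aroma} + 2p_{Brew}).
∂π/∂p_{Aroma} = 186 − 6p_{Aroma} + 2p_{Brew} = 0 ⇒ p_{Aroma} = 31 + (1/3)p_{Brew}.
Similarly p_{Brew} = 34 + (1/3)p_{Aroma}.
Solving the two reaction functions simultaneously: (1 − (1/3)(1/3))p_{Aroma} = 31 + (1/3)·34, so (8/9)p_{Aroma} = 127/3 and p_{Aroma} = 47.625.
Then p_{Brew} = 34 + (1/3)·47.625 = 49.875.
q_{Aroma} = 153 − 3·47.625 + 2·49.875 = 109.875.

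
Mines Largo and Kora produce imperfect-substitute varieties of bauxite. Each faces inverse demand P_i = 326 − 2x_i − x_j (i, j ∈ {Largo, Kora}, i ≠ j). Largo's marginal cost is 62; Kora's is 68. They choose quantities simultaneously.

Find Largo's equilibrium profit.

5660.48

Mine Largo's profit: π = x_{Largo}(326 − 2x_{Largo} − x_{Kora}) − 62x_{Largo}.
∂π/∂x_{Largo} = 264 − 4x_{Largo} − x_{Kora} = 0 ⇒ x_{Largo} = 66 − 0.25x_{Kora}.
Similarly x_{Kora} = 64.5 − 0.25x_{Largo}.
Substituting the second reaction function into the first: x_{Largo} = 66 − 0.25(64.5 − 0.25x_{Largo}), which gives 0.9375x_{Largo} = 49.875 ⇒ x_{Largo} = 53.2.
Then x_{Kora} = 64.5 − 0.25·53.2 = 51.2.
P_{Largo} = 326 − 2·53.2 − 51.2 = 168.4.
Profit = (168.4 − 62)·53.2 = 5660.48.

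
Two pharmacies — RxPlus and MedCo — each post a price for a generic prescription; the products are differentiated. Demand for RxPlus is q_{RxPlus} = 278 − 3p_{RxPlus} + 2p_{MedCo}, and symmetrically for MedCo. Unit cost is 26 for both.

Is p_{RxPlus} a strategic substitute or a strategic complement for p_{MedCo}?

strategic complements

RxPlus's profit: π = (p_{RxPlus} − 26)(278 − 3p_{RxPlus} + 2p_{MedCo}).
∂π/∂p_{RxPlus} = 356 − 6p_{RxPlus} + 2p_{MedCo} = 0 ⇒ p_{RxPlus} = 178/3 + (1/3)p_{MedCo}.
The best-response slope dp_{RxPlus}/dp_{MedCo} = 1/3 > 0: the reaction function is upward-sloping, so the choices are strategic complements.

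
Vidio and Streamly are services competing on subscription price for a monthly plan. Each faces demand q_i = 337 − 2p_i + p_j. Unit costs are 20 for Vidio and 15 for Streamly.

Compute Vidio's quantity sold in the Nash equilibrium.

210

Vidio's profit: π = (p_{Vidio} − 20)(337 − 2p_{Vidio} + p_{Streamly}).
∂π/∂p_{Vidio} = 377 − 4p_{Vidio} + p_{Streamly} = 0 ⇒ p_{Vidio} = 94.25 + 0.25p_{Streamly}.
Similarly p_{Streamly} = 91.75 + 0.25p_{Vidio}.
Substituting the second reaction function into the first: p_{Vidio} = 94.25 + 0.25(91.75 + 0.25p_{Vidio}), which gives 0.9375p_{Vidio} = 117.1875 ⇒ p_{Vidio} = 125.
Then p_{Streamly} = 91.75 + 0.25·125 = 123.
q_{Vidio} = 337 − 2·125 + 123 = 210.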